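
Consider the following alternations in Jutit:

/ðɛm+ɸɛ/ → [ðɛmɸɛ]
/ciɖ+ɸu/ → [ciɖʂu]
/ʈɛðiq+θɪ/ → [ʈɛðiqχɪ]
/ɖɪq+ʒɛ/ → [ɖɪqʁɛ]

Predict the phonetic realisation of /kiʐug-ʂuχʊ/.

The data show progressive place assimilation: /ɸ/ → [ʂ] after /ɖ/; /θ/ → [χ] after /q/; /ʒ/ → [ʁ] after /q/. In each pair only place changes, matching the preceding consonant, while manner and voice stay constant.
No alternation appears in [ðɛmɸɛ]: there the adjacent consonants already agree in place (/ɸ/ and /m/ are both bilabial), so this form is consistent with the same rule.
/ʂ/ is a voiceless retroflex fricative. The preceding trigger /g/ is velar, so /ʂ/ must become velar as well.
The voiceless velar fricative is [x], so /ʂ/ → [x].

[kiʐugxuχʊ]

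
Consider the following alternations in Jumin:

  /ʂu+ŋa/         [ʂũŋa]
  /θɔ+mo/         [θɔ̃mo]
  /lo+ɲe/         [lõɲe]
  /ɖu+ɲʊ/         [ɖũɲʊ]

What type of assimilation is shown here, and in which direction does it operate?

The vowel /u/ surfaces as nasalised [ũ] next to the following nasal /ŋ/ — it has acquired the [+nasal] feature of its neighbour.
Likewise in the remaining data: /ɔ/ → [ɔ̃] before /m/; /o/ → [õ] before /ɲ/; /u/ → [ũ] before /ɲ/ — each time a vowel is nasalised next to a following nasal.
Because the conditioning nasal is to the right of the vowel that changes, the process is regressive (anticipatory).

regressive nasality assimilation (vowel nasalisation)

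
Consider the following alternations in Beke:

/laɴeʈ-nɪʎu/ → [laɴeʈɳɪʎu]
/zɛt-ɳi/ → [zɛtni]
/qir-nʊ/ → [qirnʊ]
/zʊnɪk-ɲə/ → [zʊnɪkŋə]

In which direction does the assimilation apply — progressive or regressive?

Comparing underlying and surface forms, /n/ → [ɳ] is the alternation; the neighbouring /ʈ/ is constant.
The change alveolar → retroflex matches the place of the preceding /ʈ/, identifying this as place assimilation.
The other alternating forms pattern the same way: /ɳ/ → [n] after /t/ (retroflex → alveolar, matching alveolar); /ɲ/ → [ŋ] after /k/ (palatal → velar, matching velar) — only place changes, and always toward the preceding segment.
No alternation appears in [qirnʊ]: there the adjacent consonants already agree in place (/n/ and /r/ are both alveolar), so this form is consistent with the same rule.
The trigger is the preceding segment, so the direction is progressive (perseverative).

progressive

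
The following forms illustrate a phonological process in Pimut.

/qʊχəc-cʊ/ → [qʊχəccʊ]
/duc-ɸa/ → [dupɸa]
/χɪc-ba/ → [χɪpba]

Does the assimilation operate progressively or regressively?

Comparing underlying and surface forms, /c/ → [p] is the alternation; the neighbouring /ɸ/ is constant.
The change palatal → bilabial matches the place of the following /ɸ/, identifying this as place assimilation.
The other alternating form patterns the same way: /c/ → [p] before /b/ (palatal → bilabial, matching bilabial) — only place changes, and always toward the following segment.
No alternation appears in [qʊχəccʊ]: there the adjacent consonants already agree in place (/c/ and /c/ are both palatal), so this form is consistent with the same rule.
Since the segment that changes precedes the conditioning segment, the assimilation is regressive.

regressive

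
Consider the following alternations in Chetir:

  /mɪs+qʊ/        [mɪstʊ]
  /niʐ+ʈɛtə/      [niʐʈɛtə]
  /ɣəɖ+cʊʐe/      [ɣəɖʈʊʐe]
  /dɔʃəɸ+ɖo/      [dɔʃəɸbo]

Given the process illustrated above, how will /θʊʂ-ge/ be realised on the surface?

The data show progressive place assimilation: /q/ → [t] after /s/; /c/ → [ʈ] after /ɖ/; /ɖ/ → [b] after /ɸ/. In each pair only place changes, matching the preceding consonant, while manner and voice stay constant.
No alternation appears in [niʐʈɛtə]: there the adjacent consonants already agree in place (/ʈ/ and /ʐ/ are both retroflex), so this form is consistent with the same rule.
The rule targets /g/ (voiced velar stop), which sits after the trigger /ʂ/ (retroflex).
The voiced retroflex stop is [ɖ], so /g/ → [ɖ].

[θʊʂɖe]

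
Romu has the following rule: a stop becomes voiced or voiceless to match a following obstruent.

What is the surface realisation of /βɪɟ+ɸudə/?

[βɪcɸudə]

/ɟ/ is a voiced palatal stop. The following trigger /ɸ/ is voiceless, so /ɟ/ must become voiceless as well.
The voiceless palatal stop is [c], so /ɟ/ → [c].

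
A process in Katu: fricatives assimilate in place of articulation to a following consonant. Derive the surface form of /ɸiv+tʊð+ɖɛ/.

[ɸiztʊʐɖɛ]

The rule targets /v/ (voiced labiodental fricative), which sits before the trigger /t/ (alveolar).
A voiced alveolar fricative is [z], so the surface segment is [z].
At the second juncture, /ð/ likewise becomes [ʐ] adjacent to /ɖ/.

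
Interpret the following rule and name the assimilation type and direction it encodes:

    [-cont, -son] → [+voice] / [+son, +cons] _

progressive voicing assimilation

The structural change is [+voice], and the conditioning segment [+son, +cons] (a sonorant consonant) is itself voiced, so the target comes to share the voicing of its neighbour — voicing assimilation.
Since the environment is written before the underscore, the trigger precedes the target; the direction is progressive.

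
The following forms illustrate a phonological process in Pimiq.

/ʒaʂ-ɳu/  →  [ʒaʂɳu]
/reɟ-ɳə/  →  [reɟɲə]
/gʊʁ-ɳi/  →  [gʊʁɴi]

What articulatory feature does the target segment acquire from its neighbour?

place

The segment that alternates is /ɳ/, which surfaces as [ɲ] when adjacent to /ɟ/.
/ɳ/ is retroflex while /ɟ/ is palatal; the output [ɲ] is palatal, matching the trigger — so the feature that spreads is place.
Checking the remaining alternation: /ɳ/ → [ɴ] after /ʁ/ (retroflex → uvular, matching uvular) — only place changes, and always toward the preceding segment.
No alternation appears in [ʒaʂɳu]: there the adjacent consonants already agree in place (/ɳ/ and /ʂ/ are both retroflex), so this form is consistent with the same rule.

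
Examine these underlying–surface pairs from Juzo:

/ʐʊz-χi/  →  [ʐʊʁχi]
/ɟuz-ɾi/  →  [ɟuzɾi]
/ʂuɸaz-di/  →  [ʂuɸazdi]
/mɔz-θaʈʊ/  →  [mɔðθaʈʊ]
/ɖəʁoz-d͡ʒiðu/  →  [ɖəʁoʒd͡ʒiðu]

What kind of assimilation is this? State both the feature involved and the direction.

Comparing underlying and surface forms, /z/ → [ʁ] is the alternation; the neighbouring /χ/ is constant.
The change alveolar → uvular matches the place of the following /χ/, identifying this as place assimilation.
Manner and voice are unchanged, so the assimilation is partial, not total.
Checking the remaining alternations: /z/ → [ð] before /θ/ (alveolar → dental, matching dental); /z/ → [ʒ] before /d͡ʒ/ (alveolar → postalveolar, matching postalveolar) — only place changes, and always toward the following segment.
No alternation appears in [ɟuzɾi], [ʂuɸazdi]: there the adjacent consonants already agree in place (/z/ and /ɾ/ are both alveolar; /z/ and /d/ are both alveolar), so these forms are consistent with the same rule.
The trigger is the following segment, so the direction is regressive (anticipatory).

regressive place assimilation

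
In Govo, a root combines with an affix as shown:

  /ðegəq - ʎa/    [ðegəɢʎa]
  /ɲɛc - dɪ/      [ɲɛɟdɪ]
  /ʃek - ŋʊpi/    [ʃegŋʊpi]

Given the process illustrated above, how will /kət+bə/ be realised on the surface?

[kədbə]

The data show regressive voicing assimilation: /q/ → [ɢ] before /ʎ/; /c/ → [ɟ] before /d/; /k/ → [g] before /ŋ/. In each pair only voicing changes, matching the following consonant, while place and manner stay constant.
The rule targets /t/ (voiceless alveolar stop), which sits before the trigger /b/ (voiced).
The voiced alveolar stop is [d], so /t/ → [d].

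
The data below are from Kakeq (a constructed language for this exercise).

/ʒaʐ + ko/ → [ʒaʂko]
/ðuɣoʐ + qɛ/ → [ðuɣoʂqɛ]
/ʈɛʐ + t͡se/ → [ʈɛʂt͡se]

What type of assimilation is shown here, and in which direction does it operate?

Comparing underlying and surface forms, /ʐ/ → [ʂ] is the alternation; the neighbouring /k/ is constant.
The change voiced → voiceless matches the voicing of the following /k/, identifying this as voicing assimilation.
Place and manner are unchanged, so the assimilation is partial, not total.
The other alternating forms pattern the same way: /ʐ/ → [ʂ] before /q/ (voiced → voiceless, matching voiceless); /ʐ/ → [ʂ] before /t͡s/ (voiced → voiceless, matching voiceless) — only voicing changes, and always toward the following segment.
The trigger is the following segment, so the direction is regressive (anticipatory).

regressive voicing assimilation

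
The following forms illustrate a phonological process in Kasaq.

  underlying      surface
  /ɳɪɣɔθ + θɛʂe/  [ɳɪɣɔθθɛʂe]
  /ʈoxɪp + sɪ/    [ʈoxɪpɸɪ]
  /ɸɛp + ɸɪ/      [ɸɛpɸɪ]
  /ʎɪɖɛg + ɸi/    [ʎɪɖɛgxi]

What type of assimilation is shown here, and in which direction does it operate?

Comparing underlying and surface forms, /s/ → [ɸ] is the alternation; the neighbouring /p/ is constant.
The change alveolar → bilabial matches the place of the preceding /p/, identifying this as place assimilation.
Manner and voice are unchanged, so the assimilation is partial, not total.
The same holds elsewhere in the data: /ɸ/ → [x] after /g/ (bilabial → velar, matching velar) — only place changes, and always toward the preceding segment.
Nothing changes in [ɳɪɣɔθθɛʂe], [ɸɛpɸɪ]: there the adjacent consonants already agree in place (/θ/ and /θ/ are both dental; /ɸ/ and /p/ are both bilabial), so these forms are consistent with the same rule.
The trigger is the preceding segment, so the direction is progressive (perseverative).

progressive place assimilation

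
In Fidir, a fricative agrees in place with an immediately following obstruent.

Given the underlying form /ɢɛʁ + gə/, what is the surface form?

/ʁ/ is a voiced uvular fricative. The following trigger /g/ is velar, so /ʁ/ must become velar as well.
The voiced velar fricative is [ɣ], so /ʁ/ → [ɣ].

[ɢɛɣgə]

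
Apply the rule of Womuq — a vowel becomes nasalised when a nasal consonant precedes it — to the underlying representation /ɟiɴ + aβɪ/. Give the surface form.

The vowel /a/ is adjacent to the preceding nasal /ɴ/, so it acquires [+nasal] and surfaces as [ã].

[ɟiɴãβɪ]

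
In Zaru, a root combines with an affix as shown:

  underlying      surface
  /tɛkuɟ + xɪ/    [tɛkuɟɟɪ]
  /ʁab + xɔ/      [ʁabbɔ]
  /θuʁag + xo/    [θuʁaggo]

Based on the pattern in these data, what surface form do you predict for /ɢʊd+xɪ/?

The data show progressive total assimilation (/x/ → [ɟ] after /ɟ/; /x/ → [b] after /b/; /x/ → [g] after /g/): in every case the target segment becomes identical to its preceding neighbour, copying more than a single feature.
/x/ is the segment targeted by the rule; it sits immediately after /d/, so it assimilates completely and surfaces as [d].

[ɢʊddɪ]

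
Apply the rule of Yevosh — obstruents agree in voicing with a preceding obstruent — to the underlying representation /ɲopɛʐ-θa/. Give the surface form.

The rule targets /θ/ (voiceless dental fricative), which sits after the trigger /ʐ/ (voiced).
A voiced dental fricative is [ð], so the surface segment is [ð].

[ɲopɛʐða]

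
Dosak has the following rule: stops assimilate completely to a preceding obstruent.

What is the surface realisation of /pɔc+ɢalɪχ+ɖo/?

/ɢ/ is the segment targeted by the rule; it sits immediately after /c/, so it assimilates completely and surfaces as [c].
The same rule applies at the second boundary: /ɖ/ → [χ] next to /χ/.

[pɔccalɪχχo]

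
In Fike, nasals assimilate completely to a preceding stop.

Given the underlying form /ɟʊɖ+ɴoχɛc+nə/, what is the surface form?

/ɴ/ is the segment targeted by the rule; it sits immediately after /ɖ/, so it assimilates completely and surfaces as [ɖ].
At the second juncture, /n/ likewise becomes [c] adjacent to /c/.

[ɟʊɖɖoχɛccə]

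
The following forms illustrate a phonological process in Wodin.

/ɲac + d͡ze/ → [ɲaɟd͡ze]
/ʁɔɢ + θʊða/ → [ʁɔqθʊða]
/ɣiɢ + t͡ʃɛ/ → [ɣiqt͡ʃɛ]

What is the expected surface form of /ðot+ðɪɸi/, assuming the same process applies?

The data show regressive voicing assimilation: /c/ → [ɟ] before /d͡z/; /ɢ/ → [q] before /θ/; /ɢ/ → [q] before /t͡ʃ/. In each pair only voicing changes, matching the following consonant, while place and manner stay constant.
The rule targets /t/ (voiceless alveolar stop), which sits before the trigger /ð/ (voiced).
Changing only its voicing to voiced gives [d] — the voiced alveolar stop.

[ðodðɪɸi]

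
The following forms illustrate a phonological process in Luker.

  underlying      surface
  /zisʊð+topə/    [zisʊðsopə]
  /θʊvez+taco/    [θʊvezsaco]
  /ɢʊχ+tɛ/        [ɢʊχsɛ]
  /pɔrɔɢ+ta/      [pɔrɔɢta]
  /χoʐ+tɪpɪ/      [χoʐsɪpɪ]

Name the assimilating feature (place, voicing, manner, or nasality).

manner

Underlying /t/ is realised as [s] next to /ð/; /ð/ itself does not change.
The change stop → fricative matches the manner of the preceding /ð/, identifying this as manner assimilation.
Checking the remaining alternations: /t/ → [s] after /z/ (stop → fricative, matching a fricative); /t/ → [s] after /χ/ (stop → fricative, matching a fricative); /t/ → [s] after /ʐ/ (stop → fricative, matching a fricative) — only manner changes, and always toward the preceding segment.
No alternation appears in [pɔrɔɢta]: there the adjacent consonants already agree in manner (/t/ and /ɢ/ are both stops), so this form is consistent with the same rule.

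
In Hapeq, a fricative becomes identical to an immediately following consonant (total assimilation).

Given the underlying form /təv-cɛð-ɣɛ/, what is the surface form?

[təccɛɣɣɛ]

/v/ is the segment targeted by the rule; it sits immediately before /c/, so it assimilates completely and surfaces as [c].
At the second juncture, /ð/ likewise becomes [ɣ] adjacent to /ɣ/.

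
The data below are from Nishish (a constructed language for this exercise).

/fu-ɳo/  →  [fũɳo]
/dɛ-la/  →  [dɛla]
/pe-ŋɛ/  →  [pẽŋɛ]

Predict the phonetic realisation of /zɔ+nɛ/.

The data show regressive nasality assimilation (vowel nasalisation): /u/ → [ũ] before /ɳ/; /e/ → [ẽ] before /ŋ/ — a vowel is nasalised by an immediately following nasal consonant.
No change occurs in [dɛla] because the vowel at the boundary is adjacent to an oral consonant, not a nasal (/ɛ/ next to /l/).
The vowel /ɔ/ is adjacent to the following nasal /n/, so it acquires [+nasal] and surfaces as [ɔ̃].

[zɔ̃nɛ]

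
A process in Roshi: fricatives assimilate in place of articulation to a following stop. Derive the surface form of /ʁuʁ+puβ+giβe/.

/ʁ/ is a voiced uvular fricative. The following trigger /p/ is bilabial, so /ʁ/ must become bilabial as well.
Changing only its place to bilabial gives [β] — the voiced bilabial fricative.
At the second juncture, /β/ likewise becomes [ɣ] adjacent to /g/.

[ʁuβpuɣgiβe]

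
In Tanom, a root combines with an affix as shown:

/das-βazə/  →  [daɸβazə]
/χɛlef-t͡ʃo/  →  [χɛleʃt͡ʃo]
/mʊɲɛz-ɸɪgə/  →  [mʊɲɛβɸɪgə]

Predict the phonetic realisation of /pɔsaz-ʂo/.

[pɔsaʐʂo]

The data show regressive place assimilation: /s/ → [ɸ] before /β/; /f/ → [ʃ] before /t͡ʃ/; /z/ → [β] before /ɸ/. In each pair only place changes, matching the following consonant, while manner and voice stay constant.
/z/ is a voiced alveolar fricative. The following trigger /ʂ/ is retroflex, so /z/ must become retroflex as well.
Changing only its place to retroflex gives [ʐ] — the voiced retroflex fricative.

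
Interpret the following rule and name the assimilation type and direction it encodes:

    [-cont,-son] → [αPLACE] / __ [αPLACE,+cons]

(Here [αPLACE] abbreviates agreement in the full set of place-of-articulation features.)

regressive place assimilation

The shared variable α links the value of the place features (abbreviated [PLACE]) on the target to the same value on the neighbouring segment, so place is the feature that assimilates.
The conditioning segment sits to the right of the focus bar, meaning the trigger follows the segment that changes — regressive assimilation.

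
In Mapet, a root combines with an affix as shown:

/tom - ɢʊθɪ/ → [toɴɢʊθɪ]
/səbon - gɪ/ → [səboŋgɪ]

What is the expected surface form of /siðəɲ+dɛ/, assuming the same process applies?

The data show regressive place assimilation: /m/ → [ɴ] before /ɢ/; /n/ → [ŋ] before /g/. In each pair only place changes, matching the following consonant, while manner and voice stay constant.
/ɲ/ is a voiced palatal nasal. The following trigger /d/ is alveolar, so /ɲ/ must become alveolar as well.
A voiced alveolar nasal is [n], so the surface segment is [n].

[siðəndɛ]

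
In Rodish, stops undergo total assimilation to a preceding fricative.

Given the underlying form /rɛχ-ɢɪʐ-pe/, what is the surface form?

/ɢ/ is the segment targeted by the rule; it sits immediately after /χ/, so it assimilates completely and surfaces as [χ].
At the second juncture, /p/ likewise becomes [ʐ] adjacent to /ʐ/.

[rɛχχɪʐʐe]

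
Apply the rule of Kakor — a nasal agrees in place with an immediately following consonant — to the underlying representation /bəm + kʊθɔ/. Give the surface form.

[bəŋkʊθɔ]

/m/ is a voiced bilabial nasal. The following trigger /k/ is velar, so /m/ must become velar as well.
Changing only its place to velar gives [ŋ] — the voiced velar nasal.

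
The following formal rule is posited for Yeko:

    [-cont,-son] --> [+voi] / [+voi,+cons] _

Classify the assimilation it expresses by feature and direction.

The target ([-cont,-son], stops) acquires [+voi] next to a voiced consonant ([+voi,+cons]) — it takes on the voicing of its neighbour, so the feature that spreads is voicing.
The conditioning segment sits to the left of the focus bar, meaning the trigger precedes the segment that changes — progressive assimilation.

progressive voicing assimilation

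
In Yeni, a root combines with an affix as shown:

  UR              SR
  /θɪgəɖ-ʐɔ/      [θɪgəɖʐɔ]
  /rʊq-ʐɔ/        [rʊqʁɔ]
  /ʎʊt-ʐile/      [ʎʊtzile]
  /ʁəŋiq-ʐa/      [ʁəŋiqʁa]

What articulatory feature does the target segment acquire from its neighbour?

Comparing underlying and surface forms, /ʐ/ → [ʁ] is the alternation; the neighbouring /q/ is constant.
/ʐ/ is retroflex while /q/ is uvular; the output [ʁ] is uvular, matching the trigger — so the feature that spreads is place.
Checking the remaining alternation: /ʐ/ → [z] after /t/ (retroflex → alveolar, matching alveolar) — only place changes, and always toward the preceding segment.
Nothing changes in [θɪgəɖʐɔ]: there the adjacent consonants already agree in place (/ʐ/ and /ɖ/ are both retroflex), so this form is consistent with the same rule.

place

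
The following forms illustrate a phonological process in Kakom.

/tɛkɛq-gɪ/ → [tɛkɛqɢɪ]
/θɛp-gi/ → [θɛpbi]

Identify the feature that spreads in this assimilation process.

place

Underlying /g/ is realised as [ɢ] next to /q/; /q/ itself does not change.
The change velar → uvular matches the place of the preceding /q/, identifying this as place assimilation.
The other alternating form patterns the same way: /g/ → [b] after /p/ (velar → bilabial, matching bilabial) — only place changes, and always toward the preceding segment.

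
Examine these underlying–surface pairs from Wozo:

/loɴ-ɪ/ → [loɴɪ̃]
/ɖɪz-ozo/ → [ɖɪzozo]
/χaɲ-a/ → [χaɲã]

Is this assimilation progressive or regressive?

The vowel /ɪ/ surfaces as nasalised [ɪ̃] next to the preceding nasal /ɴ/ — it has acquired the [+nasal] feature of its neighbour.
The other form shows the same pattern: /a/ → [ã] after /ɲ/ — each time a vowel is nasalised next to a preceding nasal.
No change occurs in [ɖɪzozo] because the vowel at the boundary is adjacent to an oral consonant, not a nasal (/o/ next to /z/).
Because the conditioning nasal is to the left of the vowel that changes, the process is progressive (perseverative).

progressive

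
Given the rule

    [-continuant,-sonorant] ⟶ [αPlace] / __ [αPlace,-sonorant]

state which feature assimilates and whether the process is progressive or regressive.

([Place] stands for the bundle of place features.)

regressive place assimilation

The rule copies the place features (abbreviated [Place]) from the environment onto the target, so the assimilating feature is place.
Since the environment is written after the underscore, the trigger follows the target; the direction is regressive.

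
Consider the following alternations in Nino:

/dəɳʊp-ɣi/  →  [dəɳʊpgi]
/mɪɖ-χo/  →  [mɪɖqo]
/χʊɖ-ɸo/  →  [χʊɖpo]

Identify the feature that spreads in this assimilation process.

The segment that alternates is /ɣ/, which surfaces as [g] when adjacent to /p/.
The change fricative → stop matches the manner of the preceding /p/, identifying this as manner assimilation.
Checking the remaining alternations: /χ/ → [q] after /ɖ/ (fricative → stop, matching a stop); /ɸ/ → [p] after /ɖ/ (fricative → stop, matching a stop) — only manner changes, and always toward the preceding segment.

manner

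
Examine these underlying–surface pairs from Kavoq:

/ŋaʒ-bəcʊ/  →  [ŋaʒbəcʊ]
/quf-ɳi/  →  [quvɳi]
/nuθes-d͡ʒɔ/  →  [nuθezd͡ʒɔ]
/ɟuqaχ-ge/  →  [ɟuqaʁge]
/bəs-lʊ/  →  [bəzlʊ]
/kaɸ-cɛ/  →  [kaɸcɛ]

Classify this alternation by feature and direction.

regressive voicing assimilation

Comparing underlying and surface forms, /f/ → [v] is the alternation; the neighbouring /ɳ/ is constant.
The change voiceless → voiced matches the voicing of the following /ɳ/, identifying this as voicing assimilation.
Place and manner are unchanged, so the assimilation is partial, not total.
Checking the remaining alternations: /s/ → [z] before /d͡ʒ/ (voiceless → voiced, matching voiced); /χ/ → [ʁ] before /g/ (voiceless → voiced, matching voiced); /s/ → [z] before /l/ (voiceless → voiced, matching voiced) — only voicing changes, and always toward the following segment.
No alternation appears in [ŋaʒbəcʊ], [kaɸcɛ]: there the adjacent consonants already agree in voicing (/ʒ/ and /b/ are both voiced; /ɸ/ and /c/ are both voiceless), so these forms are consistent with the same rule.
The trigger is the following segment, so the direction is regressive (anticipatory).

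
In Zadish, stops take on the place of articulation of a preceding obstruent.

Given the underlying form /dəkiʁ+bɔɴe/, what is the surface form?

[dəkiʁɢɔɴe]

/b/ is a voiced bilabial stop. The preceding trigger /ʁ/ is uvular, so /b/ must become uvular as well.
The voiced uvular stop is [ɢ], so /b/ → [ɢ].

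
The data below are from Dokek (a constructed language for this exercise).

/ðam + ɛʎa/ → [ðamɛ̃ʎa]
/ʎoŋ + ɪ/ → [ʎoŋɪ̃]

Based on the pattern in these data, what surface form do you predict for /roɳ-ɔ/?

[roɳɔ̃]

The data show progressive nasality assimilation (vowel nasalisation): /ɛ/ → [ɛ̃] after /m/; /ɪ/ → [ɪ̃] after /ŋ/ — a vowel is nasalised by an immediately preceding nasal consonant.
The vowel /ɔ/ is adjacent to the preceding nasal /ɳ/, so it acquires [+nasal] and surfaces as [ɔ̃].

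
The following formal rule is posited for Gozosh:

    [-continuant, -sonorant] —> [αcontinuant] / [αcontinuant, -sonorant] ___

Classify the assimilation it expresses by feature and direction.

The shared variable α links the value of [continuant] on the target to that of the neighbouring obstruent. [continuant] distinguishes stops from fricatives — a manner-of-articulation feature — so this is manner assimilation.
Since the environment is written before the underscore, the trigger precedes the target; the direction is progressive.

progressive manner assimilation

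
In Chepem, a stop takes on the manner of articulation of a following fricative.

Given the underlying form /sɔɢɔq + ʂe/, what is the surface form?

[sɔɢɔχʂe]

The rule targets /q/ (voiceless uvular stop), which sits before the trigger /ʂ/ (fricative).
The voiceless uvular fricative is [χ], so /q/ → [χ].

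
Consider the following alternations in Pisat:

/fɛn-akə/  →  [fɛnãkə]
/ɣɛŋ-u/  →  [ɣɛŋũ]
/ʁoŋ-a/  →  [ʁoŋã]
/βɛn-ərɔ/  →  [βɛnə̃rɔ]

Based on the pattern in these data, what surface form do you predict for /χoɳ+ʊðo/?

The data show progressive nasality assimilation (vowel nasalisation): /a/ → [ã] after /n/; /u/ → [ũ] after /ŋ/; /a/ → [ã] after /ŋ/; /ə/ → [ə̃] after /n/ — a vowel is nasalised by an immediately preceding nasal consonant.
/ʊ/ sits next to the nasal /ɳ/ and is therefore nasalised to [ʊ̃].

[χoɳʊ̃ðo]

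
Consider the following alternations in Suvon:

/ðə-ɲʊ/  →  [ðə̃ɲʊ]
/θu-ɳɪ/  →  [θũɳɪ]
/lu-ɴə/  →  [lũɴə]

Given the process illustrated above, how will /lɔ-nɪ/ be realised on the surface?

[lɔ̃nɪ]

The data show regressive nasality assimilation (vowel nasalisation): /ə/ → [ə̃] before /ɲ/; /u/ → [ũ] before /ɳ/; /u/ → [ũ] before /ɴ/ — a vowel is nasalised by an immediately following nasal consonant.
/ɔ/ sits next to the nasal /n/ and is therefore nasalised to [ɔ̃].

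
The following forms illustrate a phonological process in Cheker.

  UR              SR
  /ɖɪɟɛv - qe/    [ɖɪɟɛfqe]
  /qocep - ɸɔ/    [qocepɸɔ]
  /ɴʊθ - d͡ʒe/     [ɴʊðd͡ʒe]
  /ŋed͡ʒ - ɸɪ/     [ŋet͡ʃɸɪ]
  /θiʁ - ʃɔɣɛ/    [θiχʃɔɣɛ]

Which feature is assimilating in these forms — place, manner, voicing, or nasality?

voicing

Underlying /v/ is realised as [f] next to /q/; /q/ itself does not change.
The change voiced → voiceless matches the voicing of the following /q/, identifying this as voicing assimilation.
The same holds elsewhere in the data: /θ/ → [ð] before /d͡ʒ/ (voiceless → voiced, matching voiced); /d͡ʒ/ → [t͡ʃ] before /ɸ/ (voiced → voiceless, matching voiceless); /ʁ/ → [χ] before /ʃ/ (voiced → voiceless, matching voiceless) — only voicing changes, and always toward the following segment.
No alternation appears in [qocepɸɔ]: there the adjacent consonants already agree in voicing (/p/ and /ɸ/ are both voiceless), so this form is consistent with the same rule.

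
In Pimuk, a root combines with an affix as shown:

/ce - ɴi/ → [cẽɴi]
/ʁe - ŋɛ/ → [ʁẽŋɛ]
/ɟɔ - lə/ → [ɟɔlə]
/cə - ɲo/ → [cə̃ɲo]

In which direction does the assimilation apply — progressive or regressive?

regressive

The vowel /e/ surfaces as nasalised [ẽ] next to the following nasal /ɴ/ — it has acquired the [+nasal] feature of its neighbour.
The other forms show the same pattern: /e/ → [ẽ] before /ŋ/; /ə/ → [ə̃] before /ɲ/ — each time a vowel is nasalised next to a following nasal.
No change occurs in [ɟɔlə] because the vowel at the boundary is adjacent to an oral consonant, not a nasal (/ɔ/ next to /l/).
Because the conditioning nasal is to the right of the vowel that changes, the process is regressive (anticipatory).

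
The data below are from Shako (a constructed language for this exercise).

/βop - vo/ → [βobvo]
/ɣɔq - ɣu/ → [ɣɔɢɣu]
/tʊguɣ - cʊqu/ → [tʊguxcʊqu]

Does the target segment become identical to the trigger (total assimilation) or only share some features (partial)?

partial assimilation

Comparing underlying and surface forms, /p/ → [b] is the alternation; the neighbouring /v/ is constant.
The change voiceless → voiced matches the voicing of the following /v/, identifying this as voicing assimilation.
Place and manner are unchanged, so the assimilation is partial, not total.
The other alternating forms pattern the same way: /q/ → [ɢ] before /ɣ/ (voiceless → voiced, matching voiced); /ɣ/ → [x] before /c/ (voiced → voiceless, matching voiceless) — only voicing changes, and always toward the following segment.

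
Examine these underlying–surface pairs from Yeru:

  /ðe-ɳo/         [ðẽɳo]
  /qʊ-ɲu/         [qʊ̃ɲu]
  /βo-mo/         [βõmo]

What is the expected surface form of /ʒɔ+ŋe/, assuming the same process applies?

[ʒɔ̃ŋe]

The data show regressive nasality assimilation (vowel nasalisation): /e/ → [ẽ] before /ɳ/; /ʊ/ → [ʊ̃] before /ɲ/; /o/ → [õ] before /m/ — a vowel is nasalised by an immediately following nasal consonant.
/ɔ/ sits next to the nasal /ŋ/ and is therefore nasalised to [ɔ̃].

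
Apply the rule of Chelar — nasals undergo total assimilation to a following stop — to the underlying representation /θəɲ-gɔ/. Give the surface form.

/ɲ/ is the segment targeted by the rule; it sits immediately before /g/, so it assimilates completely and surfaces as [g].

[θəggɔ]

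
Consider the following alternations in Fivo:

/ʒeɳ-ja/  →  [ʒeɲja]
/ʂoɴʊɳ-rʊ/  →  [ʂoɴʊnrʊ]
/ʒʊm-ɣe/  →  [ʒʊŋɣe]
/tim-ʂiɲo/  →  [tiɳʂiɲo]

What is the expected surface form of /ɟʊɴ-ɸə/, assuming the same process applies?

[ɟʊmɸə]

The data show regressive place assimilation: /ɳ/ → [ɲ] before /j/; /ɳ/ → [n] before /r/; /m/ → [ŋ] before /ɣ/; /m/ → [ɳ] before /ʂ/. In each pair only place changes, matching the following consonant, while manner and voice stay constant.
The rule targets /ɴ/ (voiced uvular nasal), which sits before the trigger /ɸ/ (bilabial).
A voiced bilabial nasal is [m], so the surface segment is [m].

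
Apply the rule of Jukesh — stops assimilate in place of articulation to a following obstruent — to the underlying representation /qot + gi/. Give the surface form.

The rule targets /t/ (voiceless alveolar stop), which sits before the trigger /g/ (velar).
A voiceless velar stop is [k], so the surface segment is [k].

[qokgi]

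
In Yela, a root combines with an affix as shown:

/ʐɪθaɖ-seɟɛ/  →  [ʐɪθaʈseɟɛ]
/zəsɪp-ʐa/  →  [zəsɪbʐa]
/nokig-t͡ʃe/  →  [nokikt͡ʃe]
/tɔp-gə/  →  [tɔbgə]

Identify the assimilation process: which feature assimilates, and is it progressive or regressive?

Underlying /ɖ/ is realised as [ʈ] next to /s/; /s/ itself does not change.
/ɖ/ is voiced while /s/ is voiceless; the output [ʈ] is voiceless, matching the trigger — so the feature that spreads is voicing.
Place and manner are unchanged, so the assimilation is partial, not total.
The same holds elsewhere in the data: /p/ → [b] before /ʐ/ (voiceless → voiced, matching voiced); /g/ → [k] before /t͡ʃ/ (voiced → voiceless, matching voiceless); /p/ → [b] before /g/ (voiceless → voiced, matching voiced) — only voicing changes, and always toward the following segment.
The trigger is the following segment, so the direction is regressive (anticipatory).

regressive voicing assimilation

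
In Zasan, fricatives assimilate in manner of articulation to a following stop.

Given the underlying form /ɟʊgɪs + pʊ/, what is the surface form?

/s/ is a voiceless alveolar fricative. The following trigger /p/ is a stop, so /s/ must become a stop as well.
A voiceless alveolar stop is [t], so the surface segment is [t].

[ɟʊgɪtpʊ]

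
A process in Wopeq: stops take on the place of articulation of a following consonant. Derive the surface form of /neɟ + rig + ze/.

/ɟ/ is a voiced palatal stop. The following trigger /r/ is alveolar, so /ɟ/ must become alveolar as well.
The voiced alveolar stop is [d], so /ɟ/ → [d].
At the second juncture, /g/ likewise becomes [d] adjacent to /z/.

[nedridze]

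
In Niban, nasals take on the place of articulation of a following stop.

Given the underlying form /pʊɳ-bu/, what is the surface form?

[pʊmbu]

/ɳ/ is a voiced retroflex nasal. The following trigger /b/ is bilabial, so /ɳ/ must become bilabial as well.
The voiced bilabial nasal is [m], so /ɳ/ → [m].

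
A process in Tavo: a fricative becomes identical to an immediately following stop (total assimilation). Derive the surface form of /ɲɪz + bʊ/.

/z/ is the segment targeted by the rule; it sits immediately before /b/, so it assimilates completely and surfaces as [b].

[ɲɪbbʊ]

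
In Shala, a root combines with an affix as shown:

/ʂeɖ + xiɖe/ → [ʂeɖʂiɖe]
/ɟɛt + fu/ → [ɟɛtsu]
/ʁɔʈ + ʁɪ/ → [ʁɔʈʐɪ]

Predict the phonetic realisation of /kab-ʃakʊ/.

[kabɸakʊ]

The data show progressive place assimilation: /x/ → [ʂ] after /ɖ/; /f/ → [s] after /t/; /ʁ/ → [ʐ] after /ʈ/. In each pair only place changes, matching the preceding consonant, while manner and voice stay constant.
/ʃ/ is a voiceless postalveolar fricative. The preceding trigger /b/ is bilabial, so /ʃ/ must become bilabial as well.
A voiceless bilabial fricative is [ɸ], so the surface segment is [ɸ].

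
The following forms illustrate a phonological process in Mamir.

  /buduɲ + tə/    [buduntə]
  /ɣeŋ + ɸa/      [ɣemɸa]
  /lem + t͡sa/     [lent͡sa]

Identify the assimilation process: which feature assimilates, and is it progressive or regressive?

Comparing underlying and surface forms, /ɲ/ → [n] is the alternation; the neighbouring /t/ is constant.
/ɲ/ is palatal while /t/ is alveolar; the output [n] is alveolar, matching the trigger — so the feature that spreads is place.
Manner and voice are unchanged, so the assimilation is partial, not total.
The other alternating forms pattern the same way: /ŋ/ → [m] before /ɸ/ (velar → bilabial, matching bilabial); /m/ → [n] before /t͡s/ (bilabial → alveolar, matching alveolar) — only place changes, and always toward the following segment.
Since the segment that changes precedes the conditioning segment, the assimilation is regressive.

regressive place assimilation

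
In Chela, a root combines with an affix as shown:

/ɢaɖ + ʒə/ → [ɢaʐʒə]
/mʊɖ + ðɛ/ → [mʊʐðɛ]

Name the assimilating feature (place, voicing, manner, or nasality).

manner

Underlying /ɖ/ is realised as [ʐ] next to /ʒ/; /ʒ/ itself does not change.
The change stop → fricative matches the manner of the following /ʒ/, identifying this as manner assimilation.
The same holds elsewhere in the data: /ɖ/ → [ʐ] before /ð/ (stop → fricative, matching a fricative) — only manner changes, and always toward the following segment.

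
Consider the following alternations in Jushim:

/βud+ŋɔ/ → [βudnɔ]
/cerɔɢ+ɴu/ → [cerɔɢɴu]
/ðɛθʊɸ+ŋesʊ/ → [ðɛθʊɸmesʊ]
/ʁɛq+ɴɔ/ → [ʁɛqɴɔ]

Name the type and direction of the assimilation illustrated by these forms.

progressive place assimilation

Comparing underlying and surface forms, /ŋ/ → [n] is the alternation; the neighbouring /d/ is constant.
/ŋ/ is velar while /d/ is alveolar; the output [n] is alveolar, matching the trigger — so the feature that spreads is place.
Manner and voice are unchanged, so the assimilation is partial, not total.
Checking the remaining alternation: /ŋ/ → [m] after /ɸ/ (velar → bilabial, matching bilabial) — only place changes, and always toward the preceding segment.
No alternation appears in [cerɔɢɴu], [ʁɛqɴɔ]: there the adjacent consonants already agree in place (/ɴ/ and /ɢ/ are both uvular; /ɴ/ and /q/ are both uvular), so these forms are consistent with the same rule.
Since the segment that changes follows the conditioning segment, the assimilation is progressive.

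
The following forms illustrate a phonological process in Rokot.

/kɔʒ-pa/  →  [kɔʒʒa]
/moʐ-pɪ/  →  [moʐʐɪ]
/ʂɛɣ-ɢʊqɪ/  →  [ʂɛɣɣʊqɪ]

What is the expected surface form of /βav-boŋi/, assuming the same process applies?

[βavvoŋi]

The data show progressive total assimilation (/p/ → [ʒ] after /ʒ/; /p/ → [ʐ] after /ʐ/; /ɢ/ → [ɣ] after /ɣ/): in every case the target segment becomes identical to its preceding neighbour, copying more than a single feature.
/b/ is the segment targeted by the rule; it sits immediately after /v/, so it assimilates completely and surfaces as [v].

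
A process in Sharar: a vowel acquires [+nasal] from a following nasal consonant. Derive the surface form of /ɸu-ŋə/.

[ɸũŋə]

The vowel /u/ is adjacent to the following nasal /ŋ/, so it acquires [+nasal] and surfaces as [ũ].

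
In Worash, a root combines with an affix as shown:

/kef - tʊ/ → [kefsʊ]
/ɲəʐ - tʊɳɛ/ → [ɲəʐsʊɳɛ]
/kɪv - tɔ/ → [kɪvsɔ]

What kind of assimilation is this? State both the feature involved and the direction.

progressive manner assimilation

The segment that alternates is /t/, which surfaces as [s] when adjacent to /f/.
/t/ is a stop while /f/ is a fricative; the output [s] is a fricative, matching the trigger — so the feature that spreads is manner.
Place and voice are unchanged, so the assimilation is partial, not total.
The other alternating forms pattern the same way: /t/ → [s] after /ʐ/ (stop → fricative, matching a fricative); /t/ → [s] after /v/ (stop → fricative, matching a fricative) — only manner changes, and always toward the preceding segment.
Since the segment that changes follows the conditioning segment, the assimilation is progressive.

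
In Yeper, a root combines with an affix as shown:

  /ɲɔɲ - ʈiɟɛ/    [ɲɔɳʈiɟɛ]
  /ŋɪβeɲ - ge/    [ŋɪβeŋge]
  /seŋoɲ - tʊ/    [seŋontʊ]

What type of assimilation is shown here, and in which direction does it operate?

regressive place assimilation

Underlying /ɲ/ is realised as [ɳ] next to /ʈ/; /ʈ/ itself does not change.
/ɲ/ is palatal while /ʈ/ is retroflex; the output [ɳ] is retroflex, matching the trigger — so the feature that spreads is place.
Manner and voice are unchanged, so the assimilation is partial, not total.
Checking the remaining alternations: /ɲ/ → [ŋ] before /g/ (palatal → velar, matching velar); /ɲ/ → [n] before /t/ (palatal → alveolar, matching alveolar) — only place changes, and always toward the following segment.
The trigger is the following segment, so the direction is regressive (anticipatory).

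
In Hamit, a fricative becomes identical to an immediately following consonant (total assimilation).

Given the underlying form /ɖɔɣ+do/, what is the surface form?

[ɖɔddo]

/ɣ/ is the segment targeted by the rule; it sits immediately before /d/, so it assimilates completely and surfaces as [d].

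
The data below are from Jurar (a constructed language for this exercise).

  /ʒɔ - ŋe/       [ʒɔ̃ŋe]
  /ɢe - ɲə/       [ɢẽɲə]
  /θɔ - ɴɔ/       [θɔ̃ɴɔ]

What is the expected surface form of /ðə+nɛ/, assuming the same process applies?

The data show regressive nasality assimilation (vowel nasalisation): /ɔ/ → [ɔ̃] before /ŋ/; /e/ → [ẽ] before /ɲ/; /ɔ/ → [ɔ̃] before /ɴ/ — a vowel is nasalised by an immediately following nasal consonant.
/ə/ sits next to the nasal /n/ and is therefore nasalised to [ə̃].

[ðə̃nɛ]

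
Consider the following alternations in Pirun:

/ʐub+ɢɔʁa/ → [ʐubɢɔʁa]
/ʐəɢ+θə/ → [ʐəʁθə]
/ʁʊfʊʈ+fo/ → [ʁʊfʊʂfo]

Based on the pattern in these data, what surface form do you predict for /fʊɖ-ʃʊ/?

The data show regressive manner assimilation: /ɢ/ → [ʁ] before /θ/; /ʈ/ → [ʂ] before /f/. In each pair only manner changes, matching the following consonant, while place and voice stay constant.
Nothing changes in [ʐubɢɔʁa]: there the adjacent consonants already agree in manner (/b/ and /ɢ/ are both stops), so this form is consistent with the same rule.
The rule targets /ɖ/ (voiced retroflex stop), which sits before the trigger /ʃ/ (fricative).
A voiced retroflex fricative is [ʐ], so the surface segment is [ʐ].

[fʊʐʃʊ]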